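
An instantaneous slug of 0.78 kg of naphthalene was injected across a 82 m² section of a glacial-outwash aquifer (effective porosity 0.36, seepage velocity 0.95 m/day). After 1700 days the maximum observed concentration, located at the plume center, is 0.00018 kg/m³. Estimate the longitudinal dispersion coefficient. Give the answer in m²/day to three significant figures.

1.01 m²/day

At the plume center C_max = M/(n_e·A·√(4πDt)), so D = M²/(4πt·(n_e·A·C_max)²).
n_e·A·C_max = 0.36 × 82 × 0.00018 = 0.005314 kg/m.
D = 0.78²/(4π × 1700 × 0.005314²) = 1.01 m²/day.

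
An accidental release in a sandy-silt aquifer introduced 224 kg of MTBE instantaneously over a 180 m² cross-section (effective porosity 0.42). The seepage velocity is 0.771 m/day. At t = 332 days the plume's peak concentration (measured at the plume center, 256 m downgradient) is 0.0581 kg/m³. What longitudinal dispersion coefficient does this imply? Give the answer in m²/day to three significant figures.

0.623 m²/day

At the plume center C_max = M/(n_e·A·√(4πDt)), so D = M²/(4πt·(n_e·A·C_max)²).
n_e·A·C_max = 0.42 × 180 × 0.0581 = 4.392 kg/m.
D = 224²/(4π × 332 × 4.392²) = 0.623 m²/day.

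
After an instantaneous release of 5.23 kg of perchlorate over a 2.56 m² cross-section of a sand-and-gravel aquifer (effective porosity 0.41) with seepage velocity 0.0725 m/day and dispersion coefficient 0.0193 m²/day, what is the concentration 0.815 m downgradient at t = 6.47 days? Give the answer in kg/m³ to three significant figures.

For an instantaneous plane source, C(x,t) = M/(n_e·A·√(4πDt)) · exp(−(x−vt)²/(4Dt)), with n_e·A the pore (flow) area.
Plume center vt = 0.0725 × 6.47 = 0.469075 m, so the well at 0.815 m is 0.345925 m downgradient of the peak.
√(4πDt) = 1.253 m, giving peak height M/(n_e·A·√(4πDt)) = 5.23/(0.41 × 2.56 × 1.253) = 3.977 kg/m³.
(x−vt)²/(4Dt) = (0.345925)²/(4 × 0.0193 × 6.47) = 0.2396; exp(−0.2396) = 0.7869.
C = 3.977 × 0.7869 = 3.13 kg/m³.

3.13 kg/m³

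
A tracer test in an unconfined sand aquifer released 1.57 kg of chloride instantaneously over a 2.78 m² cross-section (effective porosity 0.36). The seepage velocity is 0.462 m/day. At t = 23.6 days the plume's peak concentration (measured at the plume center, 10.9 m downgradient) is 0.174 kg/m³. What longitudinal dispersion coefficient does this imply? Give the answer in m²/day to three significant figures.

At the plume center C_max = M/(n_e·A·√(4πDt)), so D = M²/(4πt·(n_e·A·C_max)²).
n_e·A·C_max = 0.36 × 2.78 × 0.174 = 0.1741 kg/m.
D = 1.57²/(4π × 23.6 × 0.1741²) = 0.274 m²/day.

0.274 m²/day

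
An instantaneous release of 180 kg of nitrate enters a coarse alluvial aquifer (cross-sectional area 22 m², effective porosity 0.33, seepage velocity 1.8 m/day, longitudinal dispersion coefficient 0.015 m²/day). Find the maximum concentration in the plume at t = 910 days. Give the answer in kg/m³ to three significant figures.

The peak of an instantaneous 1D plume sits at x = vt; there the Gaussian factor is 1 and C_max = M/(n_e·A·√(4πDt)), where n_e·A is the pore area the mass is dissolved in.
√(4πDt) = √(4π × 0.015 × 910) = 13.10 m, so C_max = 180/(0.33 × 22 × 13.10) = 1.89 kg/m³.

1.89 kg/m³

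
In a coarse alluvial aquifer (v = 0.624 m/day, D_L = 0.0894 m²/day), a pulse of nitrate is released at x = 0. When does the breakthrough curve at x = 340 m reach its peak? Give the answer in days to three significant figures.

For the 1D instantaneous-source solution, setting ∂C/∂t = 0 at fixed x gives v²t² + 2Dt − x² = 0, so t = (√(D² + v²x²) − D)/v².
√(D² + v²x²) = √(0.0894² + 0.624² × 340²) = 212.2; v² = 0.389376.
t = (212.2 − 0.0894)/0.389376 = 545 days (vs. the pure-advection estimate x/v = 545 d).

545 days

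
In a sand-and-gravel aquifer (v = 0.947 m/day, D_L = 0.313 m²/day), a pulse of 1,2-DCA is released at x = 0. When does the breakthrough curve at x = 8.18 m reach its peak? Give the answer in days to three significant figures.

For the 1D instantaneous-source solution, setting ∂C/∂t = 0 at fixed x gives v²t² + 2Dt − x² = 0, so t = (√(D² + v²x²) − D)/v².
√(D² + v²x²) = √(0.313² + 0.947² × 8.18²) = 7.753; v² = 0.896809.
t = (7.753 − 0.313)/0.896809 = 8.30 days (vs. the pure-advection estimate x/v = 8.64 d).

8.30 days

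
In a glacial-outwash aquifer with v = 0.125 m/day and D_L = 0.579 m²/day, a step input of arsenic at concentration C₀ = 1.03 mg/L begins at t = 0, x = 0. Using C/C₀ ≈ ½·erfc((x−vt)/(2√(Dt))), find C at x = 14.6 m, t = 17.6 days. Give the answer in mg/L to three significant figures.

For a continuous step input, C/C₀ ≈ ½·erfc((x−vt)/(2√(Dt))).
vt = 0.125 × 17.6 = 2.2 m and 2√(Dt) = 2√(0.579 × 17.6) = 6.384 m.
Argument (x−vt)/(2√(Dt)) = (14.6 − 2.2)/6.384 = 1.942; ½·erfc(1.942) = 0.003013.
C = 1.03 × 0.003013 = 0.00310 mg/L.

0.00310 mg/L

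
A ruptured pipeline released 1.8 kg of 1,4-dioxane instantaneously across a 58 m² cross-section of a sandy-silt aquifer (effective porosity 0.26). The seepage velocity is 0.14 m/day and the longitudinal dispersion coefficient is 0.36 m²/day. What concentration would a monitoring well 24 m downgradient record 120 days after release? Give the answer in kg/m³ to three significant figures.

0.00380 kg/m³

For an instantaneous plane source, C(x,t) = M/(n_e·A·√(4πDt)) · exp(−(x−vt)²/(4Dt)), with n_e·A the pore (flow) area.
Plume center vt = 0.14 × 120 = 16.8 m, so the well at 24 m is 7.2 m downgradient of the peak.
√(4πDt) = 23.30 m, giving peak height M/(n_e·A·√(4πDt)) = 1.8/(0.26 × 58 × 23.30) = 0.005123 kg/m³.
(x−vt)²/(4Dt) = (7.2)²/(4 × 0.36 × 120) = 0.3000; exp(−0.3000) = 0.7408.
C = 0.005123 × 0.7408 = 0.00380 kg/m³.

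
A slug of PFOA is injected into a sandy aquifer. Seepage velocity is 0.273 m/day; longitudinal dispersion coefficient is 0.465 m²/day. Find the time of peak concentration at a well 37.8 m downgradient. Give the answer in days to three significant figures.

For the 1D instantaneous-source solution, setting ∂C/∂t = 0 at fixed x gives v²t² + 2Dt − x² = 0, so t = (√(D² + v²x²) − D)/v².
√(D² + v²x²) = √(0.465² + 0.273² × 37.8²) = 10.33; v² = 0.074529.
t = (10.33 − 0.465)/0.074529 = 132 days (vs. the pure-advection estimate x/v = 138 d).

132 days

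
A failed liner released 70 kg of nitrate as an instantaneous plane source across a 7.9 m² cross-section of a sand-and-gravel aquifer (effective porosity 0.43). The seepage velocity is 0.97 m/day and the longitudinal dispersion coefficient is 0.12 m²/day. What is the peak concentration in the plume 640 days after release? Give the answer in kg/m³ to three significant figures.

The peak of an instantaneous 1D plume sits at x = vt; there the Gaussian factor is 1 and C_max = M/(n_e·A·√(4πDt)), where n_e·A is the pore area the mass is dissolved in.
√(4πDt) = √(4π × 0.12 × 640) = 31.07 m, so C_max = 70/(0.43 × 7.9 × 31.07) = 0.663 kg/m³.

0.663 kg/m³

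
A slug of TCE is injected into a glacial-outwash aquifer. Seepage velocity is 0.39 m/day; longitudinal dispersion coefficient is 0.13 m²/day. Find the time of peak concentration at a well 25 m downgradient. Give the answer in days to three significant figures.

For the 1D instantaneous-source solution, setting ∂C/∂t = 0 at fixed x gives v²t² + 2Dt − x² = 0, so t = (√(D² + v²x²) − D)/v².
√(D² + v²x²) = √(0.13² + 0.39² × 25²) = 9.751; v² = 0.1521.
t = (9.751 − 0.13)/0.1521 = 63.3 days (vs. the pure-advection estimate x/v = 64.1 d).

63.3 days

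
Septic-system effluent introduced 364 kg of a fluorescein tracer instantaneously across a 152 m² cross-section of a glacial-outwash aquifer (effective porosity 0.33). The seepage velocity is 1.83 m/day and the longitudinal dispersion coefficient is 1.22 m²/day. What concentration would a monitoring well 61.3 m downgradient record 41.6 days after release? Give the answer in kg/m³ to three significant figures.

0.0973 kg/m³

For an instantaneous plane source, C(x,t) = M/(n_e·A·√(4πDt)) · exp(−(x−vt)²/(4Dt)), with n_e·A the pore (flow) area.
Plume center vt = 1.83 × 41.6 = 76.128 m, so the well at 61.3 m is 14.828 m upgradient of the peak.
√(4πDt) = 25.25 m, giving peak height M/(n_e·A·√(4πDt)) = 364/(0.33 × 152 × 25.25) = 0.2874 kg/m³.
(x−vt)²/(4Dt) = (-14.828)²/(4 × 1.22 × 41.6) = 1.083; exp(−1.083) = 0.3386.
C = 0.2874 × 0.3386 = 0.0973 kg/m³.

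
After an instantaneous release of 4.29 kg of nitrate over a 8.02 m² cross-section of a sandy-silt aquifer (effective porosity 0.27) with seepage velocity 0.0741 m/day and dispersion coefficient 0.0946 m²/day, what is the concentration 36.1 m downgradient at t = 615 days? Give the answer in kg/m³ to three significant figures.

For an instantaneous plane source, C(x,t) = M/(n_e·A·√(4πDt)) · exp(−(x−vt)²/(4Dt)), with n_e·A the pore (flow) area.
Plume center vt = 0.0741 × 615 = 45.5715 m, so the well at 36.1 m is 9.4715 m upgradient of the peak.
√(4πDt) = 27.04 m, giving peak height M/(n_e·A·√(4πDt)) = 4.29/(0.27 × 8.02 × 27.04) = 0.07327 kg/m³.
(x−vt)²/(4Dt) = (-9.4715)²/(4 × 0.0946 × 615) = 0.3855; exp(−0.3855) = 0.6801.
C = 0.07327 × 0.6801 = 0.0498 kg/m³.

0.0498 kg/m³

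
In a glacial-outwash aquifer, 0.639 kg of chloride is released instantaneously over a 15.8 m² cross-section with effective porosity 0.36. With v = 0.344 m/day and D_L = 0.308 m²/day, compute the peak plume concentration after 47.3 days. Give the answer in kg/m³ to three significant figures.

The peak of an instantaneous 1D plume sits at x = vt; there the Gaussian factor is 1 and C_max = M/(n_e·A·√(4πDt)), where n_e·A is the pore area the mass is dissolved in.
√(4πDt) = √(4π × 0.308 × 47.3) = 13.53 m, so C_max = 0.639/(0.36 × 15.8 × 13.53) = 0.00830 kg/m³.

0.00830 kg/m³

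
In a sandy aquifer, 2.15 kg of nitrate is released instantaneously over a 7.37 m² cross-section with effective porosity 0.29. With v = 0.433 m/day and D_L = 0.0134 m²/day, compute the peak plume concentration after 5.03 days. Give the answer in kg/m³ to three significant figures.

1.09 kg/m³

The peak of an instantaneous 1D plume sits at x = vt; there the Gaussian factor is 1 and C_max = M/(n_e·A·√(4πDt)), where n_e·A is the pore area the mass is dissolved in.
√(4πDt) = √(4π × 0.0134 × 5.03) = 0.9203 m, so C_max = 2.15/(0.29 × 7.37 × 0.9203) = 1.09 kg/m³.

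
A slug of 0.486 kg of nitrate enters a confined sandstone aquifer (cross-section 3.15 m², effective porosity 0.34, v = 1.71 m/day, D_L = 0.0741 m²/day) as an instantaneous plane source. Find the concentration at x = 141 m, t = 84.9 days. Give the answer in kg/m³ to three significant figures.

0.0255 kg/m³

For an instantaneous plane source, C(x,t) = M/(n_e·A·√(4πDt)) · exp(−(x−vt)²/(4Dt)), with n_e·A the pore (flow) area.
Plume center vt = 1.71 × 84.9 = 145.179 m, so the well at 141 m is 4.179 m upgradient of the peak.
√(4πDt) = 8.891 m, giving peak height M/(n_e·A·√(4πDt)) = 0.486/(0.34 × 3.15 × 8.891) = 0.05104 kg/m³.
(x−vt)²/(4Dt) = (-4.179)²/(4 × 0.0741 × 84.9) = 0.6940; exp(−0.6940) = 0.4996.
C = 0.05104 × 0.4996 = 0.0255 kg/m³.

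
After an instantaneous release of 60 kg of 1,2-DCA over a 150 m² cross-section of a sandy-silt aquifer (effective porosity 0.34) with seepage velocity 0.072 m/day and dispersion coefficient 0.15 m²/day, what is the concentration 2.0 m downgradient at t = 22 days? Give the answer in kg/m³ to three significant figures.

0.180 kg/m³

For an instantaneous plane source, C(x,t) = M/(n_e·A·√(4πDt)) · exp(−(x−vt)²/(4Dt)), with n_e·A the pore (flow) area.
Plume center vt = 0.072 × 22 = 1.584 m, so the well at 2.0 m is 0.416 m downgradient of the peak.
√(4πDt) = 6.440 m, giving peak height M/(n_e·A·√(4πDt)) = 60/(0.34 × 150 × 6.440) = 0.1827 kg/m³.
(x−vt)²/(4Dt) = (0.416)²/(4 × 0.15 × 22) = 0.01311; exp(−0.01311) = 0.9870.
C = 0.1827 × 0.9870 = 0.180 kg/m³.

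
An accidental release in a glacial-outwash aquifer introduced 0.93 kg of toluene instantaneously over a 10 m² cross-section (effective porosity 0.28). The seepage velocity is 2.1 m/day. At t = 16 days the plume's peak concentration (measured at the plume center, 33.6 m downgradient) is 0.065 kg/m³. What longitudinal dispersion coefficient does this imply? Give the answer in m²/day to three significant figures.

At the plume center C_max = M/(n_e·A·√(4πDt)), so D = M²/(4πt·(n_e·A·C_max)²).
n_e·A·C_max = 0.28 × 10 × 0.065 = 0.1820 kg/m.
D = 0.93²/(4π × 16 × 0.1820²) = 0.130 m²/day.

0.130 m²/day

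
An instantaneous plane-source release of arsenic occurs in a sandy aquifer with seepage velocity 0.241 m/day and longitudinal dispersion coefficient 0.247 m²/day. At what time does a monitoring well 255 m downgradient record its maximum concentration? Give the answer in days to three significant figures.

For the 1D instantaneous-source solution, setting ∂C/∂t = 0 at fixed x gives v²t² + 2Dt − x² = 0, so t = (√(D² + v²x²) − D)/v².
√(D² + v²x²) = √(0.247² + 0.241² × 255²) = 61.46; v² = 0.058081.
t = (61.46 − 0.247)/0.058081 = 1050 days (vs. the pure-advection estimate x/v = 1060 d).

1050 days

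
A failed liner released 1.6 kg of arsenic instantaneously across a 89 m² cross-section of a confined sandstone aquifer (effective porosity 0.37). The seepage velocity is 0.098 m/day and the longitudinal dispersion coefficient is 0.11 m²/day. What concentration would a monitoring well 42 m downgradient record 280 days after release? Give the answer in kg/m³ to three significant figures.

0.000442 kg/m³

For an instantaneous plane source, C(x,t) = M/(n_e·A·√(4πDt)) · exp(−(x−vt)²/(4Dt)), with n_e·A the pore (flow) area.
Plume center vt = 0.098 × 280 = 27.44 m, so the well at 42 m is 14.56 m downgradient of the peak.
√(4πDt) = 19.67 m, giving peak height M/(n_e·A·√(4πDt)) = 1.6/(0.37 × 89 × 19.67) = 0.002470 kg/m³.
(x−vt)²/(4Dt) = (14.56)²/(4 × 0.11 × 280) = 1.721; exp(−1.721) = 0.1789.
C = 0.002470 × 0.1789 = 0.000442 kg/m³.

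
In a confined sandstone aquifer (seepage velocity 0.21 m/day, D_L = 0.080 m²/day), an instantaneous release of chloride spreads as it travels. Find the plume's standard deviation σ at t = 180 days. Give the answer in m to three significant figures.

Dispersive spreading gives a Gaussian with σ² = 2Dt; advection only shifts the center.
σ = √(2 × 0.080 × 180) = 5.37 m.

5.37 m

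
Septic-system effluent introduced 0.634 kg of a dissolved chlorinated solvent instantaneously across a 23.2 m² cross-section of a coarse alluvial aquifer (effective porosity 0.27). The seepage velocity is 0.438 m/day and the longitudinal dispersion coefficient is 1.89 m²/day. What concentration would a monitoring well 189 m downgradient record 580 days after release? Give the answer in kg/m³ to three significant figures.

For an instantaneous plane source, C(x,t) = M/(n_e·A·√(4πDt)) · exp(−(x−vt)²/(4Dt)), with n_e·A the pore (flow) area.
Plume center vt = 0.438 × 580 = 254.04 m, so the well at 189 m is 65.04 m upgradient of the peak.
√(4πDt) = 117.4 m, giving peak height M/(n_e·A·√(4πDt)) = 0.634/(0.27 × 23.2 × 117.4) = 0.0008621 kg/m³.
(x−vt)²/(4Dt) = (-65.04)²/(4 × 1.89 × 580) = 0.9647; exp(−0.9647) = 0.3811.
C = 0.0008621 × 0.3811 = 0.000329 kg/m³.

0.000329 kg/m³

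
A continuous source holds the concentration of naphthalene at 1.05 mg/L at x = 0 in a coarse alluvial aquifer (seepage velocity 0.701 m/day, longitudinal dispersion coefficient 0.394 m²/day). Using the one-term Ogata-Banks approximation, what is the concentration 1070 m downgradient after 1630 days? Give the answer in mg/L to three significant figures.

For a continuous step input, C/C₀ ≈ ½·erfc((x−vt)/(2√(Dt))).
vt = 0.701 × 1630 = 1142.63 m and 2√(Dt) = 2√(0.394 × 1630) = 50.68 m.
Argument (x−vt)/(2√(Dt)) = (1070 − 1142.63)/50.68 = -1.433; ½·erfc(-1.433) = 0.9786.
C = 1.05 × 0.9786 = 1.03 mg/L.

1.03 mg/L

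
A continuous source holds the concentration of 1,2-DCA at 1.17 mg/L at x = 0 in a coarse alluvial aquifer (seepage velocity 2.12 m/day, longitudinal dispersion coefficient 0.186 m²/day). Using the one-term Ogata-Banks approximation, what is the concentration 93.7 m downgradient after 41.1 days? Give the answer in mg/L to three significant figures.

For a continuous step input, C/C₀ ≈ ½·erfc((x−vt)/(2√(Dt))).
vt = 2.12 × 41.1 = 87.132 m and 2√(Dt) = 2√(0.186 × 41.1) = 5.530 m.
Argument (x−vt)/(2√(Dt)) = (93.7 − 87.132)/5.530 = 1.188; ½·erfc(1.188) = 0.04647.
C = 1.17 × 0.04647 = 0.0544 mg/L.

0.0544 mg/L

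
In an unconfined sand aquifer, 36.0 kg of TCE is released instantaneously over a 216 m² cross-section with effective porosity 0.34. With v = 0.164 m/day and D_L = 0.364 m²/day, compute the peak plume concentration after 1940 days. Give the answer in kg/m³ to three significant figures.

The peak of an instantaneous 1D plume sits at x = vt; there the Gaussian factor is 1 and C_max = M/(n_e·A·√(4πDt)), where n_e·A is the pore area the mass is dissolved in.
√(4πDt) = √(4π × 0.364 × 1940) = 94.20 m, so C_max = 36.0/(0.34 × 216 × 94.20) = 0.00520 kg/m³.

0.00520 kg/m³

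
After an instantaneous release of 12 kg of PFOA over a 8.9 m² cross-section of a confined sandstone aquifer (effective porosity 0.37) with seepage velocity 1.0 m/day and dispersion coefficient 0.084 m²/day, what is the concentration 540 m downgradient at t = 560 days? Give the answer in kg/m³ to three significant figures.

For an instantaneous plane source, C(x,t) = M/(n_e·A·√(4πDt)) · exp(−(x−vt)²/(4Dt)), with n_e·A the pore (flow) area.
Plume center vt = 1.0 × 560 = 560 m, so the well at 540 m is 20 m upgradient of the peak.
√(4πDt) = 24.31 m, giving peak height M/(n_e·A·√(4πDt)) = 12/(0.37 × 8.9 × 24.31) = 0.1499 kg/m³.
(x−vt)²/(4Dt) = (-20)²/(4 × 0.084 × 560) = 2.126; exp(−2.126) = 0.1193.
C = 0.1499 × 0.1193 = 0.0179 kg/m³.

0.0179 kg/m³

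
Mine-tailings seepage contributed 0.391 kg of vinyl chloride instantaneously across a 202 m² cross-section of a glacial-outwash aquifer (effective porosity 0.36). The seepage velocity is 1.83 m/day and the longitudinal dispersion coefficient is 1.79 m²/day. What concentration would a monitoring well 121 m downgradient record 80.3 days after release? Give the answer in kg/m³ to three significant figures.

3.92e-05 kg/m³

For an instantaneous plane source, C(x,t) = M/(n_e·A·√(4πDt)) · exp(−(x−vt)²/(4Dt)), with n_e·A the pore (flow) area.
Plume center vt = 1.83 × 80.3 = 146.949 m, so the well at 121 m is 25.949 m upgradient of the peak.
√(4πDt) = 42.50 m, giving peak height M/(n_e·A·√(4πDt)) = 0.391/(0.36 × 202 × 42.50) = 0.0001265 kg/m³.
(x−vt)²/(4Dt) = (-25.949)²/(4 × 1.79 × 80.3) = 1.171; exp(−1.171) = 0.3101.
C = 0.0001265 × 0.3101 = 3.92e-05 kg/m³.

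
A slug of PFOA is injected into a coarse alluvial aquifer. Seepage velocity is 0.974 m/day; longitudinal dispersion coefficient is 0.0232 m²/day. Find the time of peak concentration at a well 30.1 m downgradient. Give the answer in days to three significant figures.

For the 1D instantaneous-source solution, setting ∂C/∂t = 0 at fixed x gives v²t² + 2Dt − x² = 0, so t = (√(D² + v²x²) − D)/v².
√(D² + v²x²) = √(0.0232² + 0.974² × 30.1²) = 29.32; v² = 0.948676.
t = (29.32 − 0.0232)/0.948676 = 30.9 days (vs. the pure-advection estimate x/v = 30.9 d).

30.9 days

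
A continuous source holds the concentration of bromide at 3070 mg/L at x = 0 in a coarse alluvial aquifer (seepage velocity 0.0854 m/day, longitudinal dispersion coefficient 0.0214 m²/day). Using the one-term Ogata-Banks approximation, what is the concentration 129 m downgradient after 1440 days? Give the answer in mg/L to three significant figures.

680 mg/L

For a continuous step input, C/C₀ ≈ ½·erfc((x−vt)/(2√(Dt))).
vt = 0.0854 × 1440 = 122.976 m and 2√(Dt) = 2√(0.0214 × 1440) = 11.10 m.
Argument (x−vt)/(2√(Dt)) = (129 − 122.976)/11.10 = 0.5427; ½·erfc(0.5427) = 0.2214.
C = 3070 × 0.2214 = 680 mg/L.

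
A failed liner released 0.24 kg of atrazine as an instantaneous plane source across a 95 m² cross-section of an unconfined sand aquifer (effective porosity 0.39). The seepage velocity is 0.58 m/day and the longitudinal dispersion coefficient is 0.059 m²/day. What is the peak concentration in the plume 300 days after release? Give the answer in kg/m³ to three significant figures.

0.000434 kg/m³

The peak of an instantaneous 1D plume sits at x = vt; there the Gaussian factor is 1 and C_max = M/(n_e·A·√(4πDt)), where n_e·A is the pore area the mass is dissolved in.
√(4πDt) = √(4π × 0.059 × 300) = 14.91 m, so C_max = 0.24/(0.39 × 95 × 14.91) = 0.000434 kg/m³.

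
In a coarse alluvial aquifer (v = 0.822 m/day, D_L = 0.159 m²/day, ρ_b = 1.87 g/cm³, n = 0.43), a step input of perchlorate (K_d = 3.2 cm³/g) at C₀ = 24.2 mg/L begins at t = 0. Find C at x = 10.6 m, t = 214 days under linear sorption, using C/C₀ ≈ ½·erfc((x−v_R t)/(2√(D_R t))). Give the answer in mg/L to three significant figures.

17.2 mg/L

Retardation factor R = 1 + ρ_b·K_d/n = 1 + 1.87 × 3.2/0.43 = 14.92.
Sorption retards both mechanisms: v_R = v/R = 0.05509 m/day, D_R = D/R = 0.01066 m²/day.
v_R·t = 0.05509 × 214 = 11.78926 m; 2√(D_R t) = 3.021 m; argument = (10.6 − 11.78926)/3.021 = -0.3937.
C = C₀ × ½·erfc(-0.3937) = 24.2 × 0.7112 = 17.2 mg/L.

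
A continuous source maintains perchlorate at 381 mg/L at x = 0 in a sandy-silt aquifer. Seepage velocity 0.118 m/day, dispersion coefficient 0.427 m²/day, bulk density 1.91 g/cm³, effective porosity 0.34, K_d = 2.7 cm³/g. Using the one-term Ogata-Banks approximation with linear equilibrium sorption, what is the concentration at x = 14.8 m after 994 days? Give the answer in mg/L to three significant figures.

56.7 mg/L

Retardation factor R = 1 + ρ_b·K_d/n = 1 + 1.91 × 2.7/0.34 = 16.17.
Sorption retards both mechanisms: v_R = v/R = 0.007297 m/day, D_R = D/R = 0.02641 m²/day.
v_R·t = 0.007297 × 994 = 7.253218 m; 2√(D_R t) = 10.25 m; argument = (14.8 − 7.253218)/10.25 = 0.7363.
C = C₀ × ½·erfc(0.7363) = 381 × 0.1489 = 56.7 mg/L.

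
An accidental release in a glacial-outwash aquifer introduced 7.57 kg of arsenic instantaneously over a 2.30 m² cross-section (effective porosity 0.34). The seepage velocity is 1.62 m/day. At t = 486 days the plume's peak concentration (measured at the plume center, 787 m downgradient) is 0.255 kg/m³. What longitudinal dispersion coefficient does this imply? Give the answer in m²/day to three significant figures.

0.236 m²/day

At the plume center C_max = M/(n_e·A·√(4πDt)), so D = M²/(4πt·(n_e·A·C_max)²).
n_e·A·C_max = 0.34 × 2.30 × 0.255 = 0.1994 kg/m.
D = 7.57²/(4π × 486 × 0.1994²) = 0.236 m²/day.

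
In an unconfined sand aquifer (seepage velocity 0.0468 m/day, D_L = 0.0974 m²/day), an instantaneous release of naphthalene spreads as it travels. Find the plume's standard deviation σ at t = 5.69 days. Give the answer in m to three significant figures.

Dispersive spreading gives a Gaussian with σ² = 2Dt; advection only shifts the center.
σ = √(2 × 0.0974 × 5.69) = 1.05 m.

1.05 m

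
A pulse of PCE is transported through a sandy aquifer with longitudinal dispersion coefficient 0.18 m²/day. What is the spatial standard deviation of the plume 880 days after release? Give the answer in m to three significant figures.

Dispersive spreading gives a Gaussian with σ² = 2Dt; advection only shifts the center.
σ = √(2 × 0.18 × 880) = 17.8 m.

17.8 m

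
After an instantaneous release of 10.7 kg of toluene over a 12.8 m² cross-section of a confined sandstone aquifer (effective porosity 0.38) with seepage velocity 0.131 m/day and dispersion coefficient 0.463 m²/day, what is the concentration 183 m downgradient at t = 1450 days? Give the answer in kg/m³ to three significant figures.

0.0235 kg/m³

For an instantaneous plane source, C(x,t) = M/(n_e·A·√(4πDt)) · exp(−(x−vt)²/(4Dt)), with n_e·A the pore (flow) area.
Plume center vt = 0.131 × 1450 = 189.95 m, so the well at 183 m is 6.95 m upgradient of the peak.
√(4πDt) = 91.85 m, giving peak height M/(n_e·A·√(4πDt)) = 10.7/(0.38 × 12.8 × 91.85) = 0.02395 kg/m³.
(x−vt)²/(4Dt) = (-6.95)²/(4 × 0.463 × 1450) = 0.01799; exp(−0.01799) = 0.9822.
C = 0.02395 × 0.9822 = 0.0235 kg/m³.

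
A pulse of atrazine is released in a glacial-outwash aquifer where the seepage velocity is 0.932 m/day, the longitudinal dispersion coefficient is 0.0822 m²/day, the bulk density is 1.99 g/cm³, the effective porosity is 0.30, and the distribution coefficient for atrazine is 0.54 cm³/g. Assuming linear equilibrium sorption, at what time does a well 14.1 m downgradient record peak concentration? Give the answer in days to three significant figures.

68.9 days

Retardation factor R = 1 + ρ_b·K_d/n = 1 + 1.99 × 0.54/0.30 = 4.582.
Sorption retards both mechanisms: v_R = v/R = 0.2034 m/day, D_R = D/R = 0.01794 m²/day.
Peak time from v_R²t² + 2D_R t − x² = 0: t = (√(D_R² + v_R²x²) − D_R)/v_R².
√(D_R² + v_R²x²) = √(0.01794² + 0.2034² × 14.1²) = 2.868; v_R² = 0.04137.
t = (2.868 − 0.01794)/0.04137 = 68.9 days.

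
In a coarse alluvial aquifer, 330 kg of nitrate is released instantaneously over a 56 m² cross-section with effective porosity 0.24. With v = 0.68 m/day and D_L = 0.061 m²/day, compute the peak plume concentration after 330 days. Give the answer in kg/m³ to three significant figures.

1.54 kg/m³

The peak of an instantaneous 1D plume sits at x = vt; there the Gaussian factor is 1 and C_max = M/(n_e·A·√(4πDt)), where n_e·A is the pore area the mass is dissolved in.
√(4πDt) = √(4π × 0.061 × 330) = 15.90 m, so C_max = 330/(0.24 × 56 × 15.90) = 1.54 kg/m³.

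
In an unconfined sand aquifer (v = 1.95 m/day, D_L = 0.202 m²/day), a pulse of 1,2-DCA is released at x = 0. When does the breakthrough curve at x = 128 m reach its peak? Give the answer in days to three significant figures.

65.6 days

For the 1D instantaneous-source solution, setting ∂C/∂t = 0 at fixed x gives v²t² + 2Dt − x² = 0, so t = (√(D² + v²x²) − D)/v².
√(D² + v²x²) = √(0.202² + 1.95² × 128²) = 249.6; v² = 3.8025.
t = (249.6 − 0.202)/3.8025 = 65.6 days (vs. the pure-advection estimate x/v = 65.6 d).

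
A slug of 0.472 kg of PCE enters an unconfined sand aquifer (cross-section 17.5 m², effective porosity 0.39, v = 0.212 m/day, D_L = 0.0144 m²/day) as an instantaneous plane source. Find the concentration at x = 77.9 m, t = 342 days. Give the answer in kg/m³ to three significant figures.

For an instantaneous plane source, C(x,t) = M/(n_e·A·√(4πDt)) · exp(−(x−vt)²/(4Dt)), with n_e·A the pore (flow) area.
Plume center vt = 0.212 × 342 = 72.504 m, so the well at 77.9 m is 5.396 m downgradient of the peak.
√(4πDt) = 7.867 m, giving peak height M/(n_e·A·√(4πDt)) = 0.472/(0.39 × 17.5 × 7.867) = 0.008791 kg/m³.
(x−vt)²/(4Dt) = (5.396)²/(4 × 0.0144 × 342) = 1.478; exp(−1.478) = 0.2281.
C = 0.008791 × 0.2281 = 0.00201 kg/m³.

0.00201 kg/m³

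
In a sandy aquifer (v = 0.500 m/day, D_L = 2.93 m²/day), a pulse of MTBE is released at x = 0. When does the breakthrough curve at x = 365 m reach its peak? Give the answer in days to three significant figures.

For the 1D instantaneous-source solution, setting ∂C/∂t = 0 at fixed x gives v²t² + 2Dt − x² = 0, so t = (√(D² + v²x²) − D)/v².
√(D² + v²x²) = √(2.93² + 0.500² × 365²) = 182.5; v² = 0.25.
t = (182.5 − 2.93)/0.25 = 718 days (vs. the pure-advection estimate x/v = 730 d).

718 days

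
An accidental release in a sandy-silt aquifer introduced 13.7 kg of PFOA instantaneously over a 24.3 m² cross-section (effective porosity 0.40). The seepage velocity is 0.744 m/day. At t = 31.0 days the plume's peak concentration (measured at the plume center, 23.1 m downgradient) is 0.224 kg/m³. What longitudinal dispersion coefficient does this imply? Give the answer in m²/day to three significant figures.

0.102 m²/day

At the plume center C_max = M/(n_e·A·√(4πDt)), so D = M²/(4πt·(n_e·A·C_max)²).
n_e·A·C_max = 0.40 × 24.3 × 0.224 = 2.177 kg/m.
D = 13.7²/(4π × 31.0 × 2.177²) = 0.102 m²/day.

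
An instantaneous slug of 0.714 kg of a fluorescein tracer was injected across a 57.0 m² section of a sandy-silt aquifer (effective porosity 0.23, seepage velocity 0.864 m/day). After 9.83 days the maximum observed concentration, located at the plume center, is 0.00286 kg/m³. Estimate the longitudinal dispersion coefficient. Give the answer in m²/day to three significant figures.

At the plume center C_max = M/(n_e·A·√(4πDt)), so D = M²/(4πt·(n_e·A·C_max)²).
n_e·A·C_max = 0.23 × 57.0 × 0.00286 = 0.03749 kg/m.
D = 0.714²/(4π × 9.83 × 0.03749²) = 2.94 m²/day.

2.94 m²/day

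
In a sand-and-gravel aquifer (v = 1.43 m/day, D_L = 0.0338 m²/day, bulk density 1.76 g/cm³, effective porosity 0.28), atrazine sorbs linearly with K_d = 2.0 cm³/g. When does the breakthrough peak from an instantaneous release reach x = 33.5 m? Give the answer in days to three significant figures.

Retardation factor R = 1 + ρ_b·K_d/n = 1 + 1.76 × 2.0/0.28 = 13.57.
Sorption retards both mechanisms: v_R = v/R = 0.1054 m/day, D_R = D/R = 0.002491 m²/day.
Peak time from v_R²t² + 2D_R t − x² = 0: t = (√(D_R² + v_R²x²) − D_R)/v_R².
√(D_R² + v_R²x²) = √(0.002491² + 0.1054² × 33.5²) = 3.531; v_R² = 0.01111.
t = (3.531 − 0.002491)/0.01111 = 318 days.

318 days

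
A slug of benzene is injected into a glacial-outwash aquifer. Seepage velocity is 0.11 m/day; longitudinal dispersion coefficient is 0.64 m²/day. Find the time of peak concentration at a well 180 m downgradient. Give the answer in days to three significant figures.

For the 1D instantaneous-source solution, setting ∂C/∂t = 0 at fixed x gives v²t² + 2Dt − x² = 0, so t = (√(D² + v²x²) − D)/v².
√(D² + v²x²) = √(0.64² + 0.11² × 180²) = 19.81; v² = 0.0121.
t = (19.81 − 0.64)/0.0121 = 1580 days (vs. the pure-advection estimate x/v = 1640 d).

1580 days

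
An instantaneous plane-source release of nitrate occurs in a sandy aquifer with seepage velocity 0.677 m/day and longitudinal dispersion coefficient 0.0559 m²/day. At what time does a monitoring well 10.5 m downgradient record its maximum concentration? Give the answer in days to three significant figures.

For the 1D instantaneous-source solution, setting ∂C/∂t = 0 at fixed x gives v²t² + 2Dt − x² = 0, so t = (√(D² + v²x²) − D)/v².
√(D² + v²x²) = √(0.0559² + 0.677² × 10.5²) = 7.109; v² = 0.458329.
t = (7.109 − 0.0559)/0.458329 = 15.4 days (vs. the pure-advection estimate x/v = 15.5 d).

15.4 days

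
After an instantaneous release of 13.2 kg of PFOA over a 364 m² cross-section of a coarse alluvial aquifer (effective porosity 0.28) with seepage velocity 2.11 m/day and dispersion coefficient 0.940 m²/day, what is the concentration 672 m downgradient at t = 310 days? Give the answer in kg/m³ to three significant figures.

For an instantaneous plane source, C(x,t) = M/(n_e·A·√(4πDt)) · exp(−(x−vt)²/(4Dt)), with n_e·A the pore (flow) area.
Plume center vt = 2.11 × 310 = 654.1 m, so the well at 672 m is 17.9 m downgradient of the peak.
√(4πDt) = 60.51 m, giving peak height M/(n_e·A·√(4πDt)) = 13.2/(0.28 × 364 × 60.51) = 0.002140 kg/m³.
(x−vt)²/(4Dt) = (17.9)²/(4 × 0.940 × 310) = 0.2749; exp(−0.2749) = 0.7596.
C = 0.002140 × 0.7596 = 0.00163 kg/m³.

0.00163 kg/m³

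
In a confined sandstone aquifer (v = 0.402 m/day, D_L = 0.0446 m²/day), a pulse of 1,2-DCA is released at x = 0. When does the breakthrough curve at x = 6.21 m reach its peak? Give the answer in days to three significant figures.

15.2 days

For the 1D instantaneous-source solution, setting ∂C/∂t = 0 at fixed x gives v²t² + 2Dt − x² = 0, so t = (√(D² + v²x²) − D)/v².
√(D² + v²x²) = √(0.0446² + 0.402² × 6.21²) = 2.497; v² = 0.161604.
t = (2.497 − 0.0446)/0.161604 = 15.2 days (vs. the pure-advection estimate x/v = 15.4 d).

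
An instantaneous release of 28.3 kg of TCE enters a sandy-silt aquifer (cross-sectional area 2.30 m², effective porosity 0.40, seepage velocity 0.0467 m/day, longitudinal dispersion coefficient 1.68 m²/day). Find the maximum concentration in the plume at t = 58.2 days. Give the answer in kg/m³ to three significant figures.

0.878 kg/m³

The peak of an instantaneous 1D plume sits at x = vt; there the Gaussian factor is 1 and C_max = M/(n_e·A·√(4πDt)), where n_e·A is the pore area the mass is dissolved in.
√(4πDt) = √(4π × 1.68 × 58.2) = 35.05 m, so C_max = 28.3/(0.40 × 2.30 × 35.05) = 0.878 kg/m³.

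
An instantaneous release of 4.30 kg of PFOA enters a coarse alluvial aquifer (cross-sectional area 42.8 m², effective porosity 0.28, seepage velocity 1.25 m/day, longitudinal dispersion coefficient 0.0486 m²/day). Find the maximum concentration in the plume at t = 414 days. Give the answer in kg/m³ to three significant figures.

The peak of an instantaneous 1D plume sits at x = vt; there the Gaussian factor is 1 and C_max = M/(n_e·A·√(4πDt)), where n_e·A is the pore area the mass is dissolved in.
√(4πDt) = √(4π × 0.0486 × 414) = 15.90 m, so C_max = 4.30/(0.28 × 42.8 × 15.90) = 0.0226 kg/m³.

0.0226 kg/m³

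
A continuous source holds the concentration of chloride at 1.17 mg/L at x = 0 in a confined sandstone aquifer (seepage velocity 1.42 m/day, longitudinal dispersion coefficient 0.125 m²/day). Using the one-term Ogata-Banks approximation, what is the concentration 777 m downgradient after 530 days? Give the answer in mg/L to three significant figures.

For a continuous step input, C/C₀ ≈ ½·erfc((x−vt)/(2√(Dt))).
vt = 1.42 × 530 = 752.6 m and 2√(Dt) = 2√(0.125 × 530) = 16.28 m.
Argument (x−vt)/(2√(Dt)) = (777 − 752.6)/16.28 = 1.499; ½·erfc(1.499) = 0.01701.
C = 1.17 × 0.01701 = 0.0199 mg/L.

0.0199 mg/L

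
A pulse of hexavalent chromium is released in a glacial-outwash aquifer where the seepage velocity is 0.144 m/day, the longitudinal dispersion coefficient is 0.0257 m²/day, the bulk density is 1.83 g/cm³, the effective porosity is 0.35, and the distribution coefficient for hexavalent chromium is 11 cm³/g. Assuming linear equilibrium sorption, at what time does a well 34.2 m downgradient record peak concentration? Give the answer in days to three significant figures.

13800 days

Retardation factor R = 1 + ρ_b·K_d/n = 1 + 1.83 × 11/0.35 = 58.51.
Sorption retards both mechanisms: v_R = v/R = 0.002461 m/day, D_R = D/R = 0.0004392 m²/day.
Peak time from v_R²t² + 2D_R t − x² = 0: t = (√(D_R² + v_R²x²) − D_R)/v_R².
√(D_R² + v_R²x²) = √(0.0004392² + 0.002461² × 34.2²) = 0.08417; v_R² = 6.057e-06.
t = (0.08417 − 0.0004392)/6.057e-06 = 13800 days.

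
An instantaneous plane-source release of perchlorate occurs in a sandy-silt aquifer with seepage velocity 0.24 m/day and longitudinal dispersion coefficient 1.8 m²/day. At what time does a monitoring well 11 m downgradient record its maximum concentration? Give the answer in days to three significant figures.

For the 1D instantaneous-source solution, setting ∂C/∂t = 0 at fixed x gives v²t² + 2Dt − x² = 0, so t = (√(D² + v²x²) − D)/v².
√(D² + v²x²) = √(1.8² + 0.24² × 11²) = 3.195; v² = 0.0576.
t = (3.195 − 1.8)/0.0576 = 24.2 days (vs. the pure-advection estimate x/v = 45.8 d).

24.2 days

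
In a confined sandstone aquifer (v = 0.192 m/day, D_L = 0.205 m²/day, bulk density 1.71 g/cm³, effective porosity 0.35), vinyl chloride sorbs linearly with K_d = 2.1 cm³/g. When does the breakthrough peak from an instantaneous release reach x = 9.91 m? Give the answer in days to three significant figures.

522 days

Retardation factor R = 1 + ρ_b·K_d/n = 1 + 1.71 × 2.1/0.35 = 11.26.
Sorption retards both mechanisms: v_R = v/R = 0.01705 m/day, D_R = D/R = 0.01821 m²/day.
Peak time from v_R²t² + 2D_R t − x² = 0: t = (√(D_R² + v_R²x²) − D_R)/v_R².
√(D_R² + v_R²x²) = √(0.01821² + 0.01705² × 9.91²) = 0.1699; v_R² = 0.0002907.
t = (0.1699 − 0.01821)/0.0002907 = 522 days.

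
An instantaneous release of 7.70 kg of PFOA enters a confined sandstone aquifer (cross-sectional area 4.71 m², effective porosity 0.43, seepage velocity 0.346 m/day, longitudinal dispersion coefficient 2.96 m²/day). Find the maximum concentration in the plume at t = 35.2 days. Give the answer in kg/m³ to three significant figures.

0.105 kg/m³

The peak of an instantaneous 1D plume sits at x = vt; there the Gaussian factor is 1 and C_max = M/(n_e·A·√(4πDt)), where n_e·A is the pore area the mass is dissolved in.
√(4πDt) = √(4π × 2.96 × 35.2) = 36.18 m, so C_max = 7.70/(0.43 × 4.71 × 36.18) = 0.105 kg/m³.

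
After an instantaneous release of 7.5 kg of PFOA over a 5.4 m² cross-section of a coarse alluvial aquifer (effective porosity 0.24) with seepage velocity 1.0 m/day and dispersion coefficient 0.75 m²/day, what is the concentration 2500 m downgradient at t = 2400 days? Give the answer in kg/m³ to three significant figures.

0.00959 kg/m³

For an instantaneous plane source, C(x,t) = M/(n_e·A·√(4πDt)) · exp(−(x−vt)²/(4Dt)), with n_e·A the pore (flow) area.
Plume center vt = 1.0 × 2400 = 2400 m, so the well at 2500 m is 100 m downgradient of the peak.
√(4πDt) = 150.4 m, giving peak height M/(n_e·A·√(4πDt)) = 7.5/(0.24 × 5.4 × 150.4) = 0.03848 kg/m³.
(x−vt)²/(4Dt) = (100)²/(4 × 0.75 × 2400) = 1.389; exp(−1.389) = 0.2493.
C = 0.03848 × 0.2493 = 0.00959 kg/m³.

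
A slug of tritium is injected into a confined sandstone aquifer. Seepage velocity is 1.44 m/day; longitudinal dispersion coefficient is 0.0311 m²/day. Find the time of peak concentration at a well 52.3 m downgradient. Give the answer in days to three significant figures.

For the 1D instantaneous-source solution, setting ∂C/∂t = 0 at fixed x gives v²t² + 2Dt − x² = 0, so t = (√(D² + v²x²) − D)/v².
√(D² + v²x²) = √(0.0311² + 1.44² × 52.3²) = 75.31; v² = 2.0736.
t = (75.31 − 0.0311)/2.0736 = 36.3 days (vs. the pure-advection estimate x/v = 36.3 d).

36.3 days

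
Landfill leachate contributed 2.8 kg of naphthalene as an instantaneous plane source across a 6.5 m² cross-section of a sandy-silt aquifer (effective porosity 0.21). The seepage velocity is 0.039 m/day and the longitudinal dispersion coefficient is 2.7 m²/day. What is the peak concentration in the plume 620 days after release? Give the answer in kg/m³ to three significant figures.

The peak of an instantaneous 1D plume sits at x = vt; there the Gaussian factor is 1 and C_max = M/(n_e·A·√(4πDt)), where n_e·A is the pore area the mass is dissolved in.
√(4πDt) = √(4π × 2.7 × 620) = 145.0 m, so C_max = 2.8/(0.21 × 6.5 × 145.0) = 0.0141 kg/m³.

0.0141 kg/m³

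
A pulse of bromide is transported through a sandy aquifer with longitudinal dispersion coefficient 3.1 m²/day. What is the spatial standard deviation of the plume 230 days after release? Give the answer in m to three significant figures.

37.8 m

Dispersive spreading gives a Gaussian with σ² = 2Dt; advection only shifts the center.
σ = √(2 × 3.1 × 230) = 37.8 m.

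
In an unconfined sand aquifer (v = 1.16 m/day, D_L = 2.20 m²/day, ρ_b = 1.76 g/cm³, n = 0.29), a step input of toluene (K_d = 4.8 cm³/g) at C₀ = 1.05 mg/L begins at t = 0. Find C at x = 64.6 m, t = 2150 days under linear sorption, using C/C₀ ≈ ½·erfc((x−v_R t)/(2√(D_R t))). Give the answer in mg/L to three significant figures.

0.890 mg/L

Retardation factor R = 1 + ρ_b·K_d/n = 1 + 1.76 × 4.8/0.29 = 30.13.
Sorption retards both mechanisms: v_R = v/R = 0.03850 m/day, D_R = D/R = 0.07302 m²/day.
v_R·t = 0.03850 × 2150 = 82.775 m; 2√(D_R t) = 25.06 m; argument = (64.6 − 82.775)/25.06 = -0.7253.
C = C₀ × ½·erfc(-0.7253) = 1.05 × 0.8475 = 0.890 mg/L.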